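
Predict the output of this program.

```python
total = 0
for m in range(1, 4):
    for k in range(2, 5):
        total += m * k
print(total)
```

54

m=1,k=2: total = 0+2 = 2
m=1,k=3: total = 2+3 = 5
m=1,k=4: total = 5+4 = 9
m=2,k=2: total = 9+4 = 13
m=2,k=3: total = 13+6 = 19
m=2,k=4: total = 19+8 = 27
m=3,k=2: total = 27+6 = 33
m=3,k=3: total = 33+9 = 42
m=3,k=4: total = 42+12 = 54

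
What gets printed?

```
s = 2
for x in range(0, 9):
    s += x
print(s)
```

38

x=0: s = 2+0 = 2
x=1: s = 2+1 = 3
x=2: s = 3+2 = 5
x=3: s = 5+3 = 8
x=4: s = 8+4 = 12
x=5: s = 12+5 = 17
x=6: s = 17+6 = 23
x=7: s = 23+7 = 30
x=8: s = 30+8 = 38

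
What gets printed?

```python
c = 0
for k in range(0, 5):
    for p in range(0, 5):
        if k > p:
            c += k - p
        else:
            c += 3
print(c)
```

65

k=0,p=0: not 0>0, c = 0+3 = 3
k=0,p=1: not 0>1, c = 3+3 = 6
k=0,p=2: not 0>2, c = 6+3 = 9
k=0,p=3: not 0>3, c = 9+3 = 12
k=0,p=4: not 0>4, c = 12+3 = 15
k=1,p=0: 1>0, c = 15+1 = 16
k=1,p=1: not 1>1, c = 16+3 = 19
k=1,p=2: not 1>2, c = 19+3 = 22
k=1,p=3: not 1>3, c = 22+3 = 25
k=1,p=4: not 1>4, c = 25+3 = 28
k=2,p=0: 2>0, c = 28+2 = 30
k=2,p=1: 2>1, c = 30+1 = 31
k=2,p=2: not 2>2, c = 31+3 = 34
k=2,p=3: not 2>3, c = 34+3 = 37
k=2,p=4: not 2>4, c = 37+3 = 40
k=3,p=0: 3>0, c = 40+3 = 43
k=3,p=1: 3>1, c = 43+2 = 45
k=3,p=2: 3>2, c = 45+1 = 46
k=3,p=3: not 3>3, c = 46+3 = 49
k=3,p=4: not 3>4, c = 49+3 = 52
k=4,p=0: 4>0, c = 52+4 = 56
k=4,p=1: 4>1, c = 56+3 = 59
k=4,p=2: 4>2, c = 59+2 = 61
k=4,p=3: 4>3, c = 61+1 = 62
k=4,p=4: not 4>4, c = 62+3 = 65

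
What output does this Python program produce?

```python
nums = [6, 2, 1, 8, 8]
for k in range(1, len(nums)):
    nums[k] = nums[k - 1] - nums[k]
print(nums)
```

[6, 4, 3, -5, -13]

k=1: nums[1] = 6-2 = 4 → [6, 4, 1, 8, 8]
k=2: nums[2] = 4-1 = 3 → [6, 4, 3, 8, 8]
k=3: nums[3] = 3-8 = -5 → [6, 4, 3, -5, 8]
k=4: nums[4] = (-5)-8 = -13 → [6, 4, 3, -5, -13]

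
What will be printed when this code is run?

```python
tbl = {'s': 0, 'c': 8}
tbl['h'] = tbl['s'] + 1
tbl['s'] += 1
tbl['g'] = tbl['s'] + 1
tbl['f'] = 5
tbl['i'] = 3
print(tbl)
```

{'s': 1, 'c': 8, 'h': 1, 'g': 2, 'f': 5, 'i': 3}

tbl['h'] = tbl['s']+1 = 1 → {'s': 0, 'c': 8, 'h': 1}
tbl['s'] = 0+1 = 1 → {'s': 1, 'c': 8, 'h': 1}
tbl['g'] = tbl['s']+1 = 2 → {'s': 1, 'c': 8, 'h': 1, 'g': 2}
tbl['f'] = 5 → {'s': 1, 'c': 8, 'h': 1, 'g': 2, 'f': 5}
tbl['i'] = 3 → {'s': 1, 'c': 8, 'h': 1, 'g': 2, 'f': 5, 'i': 3}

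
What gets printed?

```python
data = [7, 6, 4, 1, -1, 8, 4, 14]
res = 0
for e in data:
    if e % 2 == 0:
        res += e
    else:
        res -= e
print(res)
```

e=7: not even, res = 0-7 = -7
e=6: even, res = (-7)+6 = -1
e=4: even, res = (-1)+4 = 3
e=1: not even, res = 3-1 = 2
e=-1: not even, res = 2-(-1) = 3
e=8: even, res = 3+8 = 11
e=4: even, res = 11+4 = 15
e=14: even, res = 15+14 = 29

29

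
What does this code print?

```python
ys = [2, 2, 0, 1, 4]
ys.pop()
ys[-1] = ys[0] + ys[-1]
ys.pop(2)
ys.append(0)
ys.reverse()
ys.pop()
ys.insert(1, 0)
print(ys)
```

[0, 0, 3, 2]

pop() removes 4 → [2, 2, 0, 1]
ys[-1] = ys[0]+ys[-1] = 2+1 = 3 → [2, 2, 0, 3]
pop(2) removes 0 → [2, 2, 3]
append 0 → [2, 2, 3, 0]
reverse → [0, 3, 2, 2]
pop() removes 2 → [0, 3, 2]
insert 0 at 1 → [0, 0, 3, 2]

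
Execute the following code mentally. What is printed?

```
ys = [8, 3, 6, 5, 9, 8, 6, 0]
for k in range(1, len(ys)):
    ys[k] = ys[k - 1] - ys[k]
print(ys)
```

[8, 5, -1, -6, -15, -23, -29, -29]

k=1: ys[1] = 8-3 = 5 → [8, 5, 6, 5, 9, 8, 6, 0]
k=2: ys[2] = 5-6 = -1 → [8, 5, -1, 5, 9, 8, 6, 0]
k=3: ys[3] = (-1)-5 = -6 → [8, 5, -1, -6, 9, 8, 6, 0]
k=4: ys[4] = (-6)-9 = -15 → [8, 5, -1, -6, -15, 8, 6, 0]
k=5: ys[5] = (-15)-8 = -23 → [8, 5, -1, -6, -15, -23, 6, 0]
k=6: ys[6] = (-23)-6 = -29 → [8, 5, -1, -6, -15, -23, -29, 0]
k=7: ys[7] = (-29)-0 = -29 → [8, 5, -1, -6, -15, -23, -29, -29]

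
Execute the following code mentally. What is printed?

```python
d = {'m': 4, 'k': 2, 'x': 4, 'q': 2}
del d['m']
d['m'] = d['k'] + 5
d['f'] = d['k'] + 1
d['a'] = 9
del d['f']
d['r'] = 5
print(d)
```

{'k': 2, 'x': 4, 'q': 2, 'm': 7, 'a': 9, 'r': 5}

del 'm' → {'k': 2, 'x': 4, 'q': 2}
d['m'] = d['k']+5 = 7 → {'k': 2, 'x': 4, 'q': 2, 'm': 7}
d['f'] = d['k']+1 = 3 → {'k': 2, 'x': 4, 'q': 2, 'm': 7, 'f': 3}
d['a'] = 9 → {'k': 2, 'x': 4, 'q': 2, 'm': 7, 'f': 3, 'a': 9}
del 'f' → {'k': 2, 'x': 4, 'q': 2, 'm': 7, 'a': 9}
d['r'] = 5 → {'k': 2, 'x': 4, 'q': 2, 'm': 7, 'a': 9, 'r': 5}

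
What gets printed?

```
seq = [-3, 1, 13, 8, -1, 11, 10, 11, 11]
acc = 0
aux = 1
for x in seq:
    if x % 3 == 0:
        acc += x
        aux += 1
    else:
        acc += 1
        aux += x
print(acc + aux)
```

71

x=-3: %3==0, acc = 0+(-3) = -3; aux=2
x=1: not %3==0, acc = (-3)+1 = -2; aux=3
x=13: not %3==0, acc = (-2)+1 = -1; aux=16
x=8: not %3==0, acc = (-1)+1 = 0; aux=24
x=-1: not %3==0, acc = 0+1 = 1; aux=23
x=11: not %3==0, acc = 1+1 = 2; aux=34
x=10: not %3==0, acc = 2+1 = 3; aux=44
x=11: not %3==0, acc = 3+1 = 4; aux=55
x=11: not %3==0, acc = 4+1 = 5; aux=66
acc+aux = 5+66 = 71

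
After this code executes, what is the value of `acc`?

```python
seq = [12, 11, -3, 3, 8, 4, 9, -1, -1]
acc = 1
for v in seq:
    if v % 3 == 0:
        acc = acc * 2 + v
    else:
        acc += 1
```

129

v=12: %3==0, acc = 1*2+12 = 14
v=11: not %3==0, acc = 14+1 = 15
v=-3: %3==0, acc = 15*2+(-3) = 27
v=3: %3==0, acc = 27*2+3 = 57
v=8: not %3==0, acc = 57+1 = 58
v=4: not %3==0, acc = 58+1 = 59
v=9: %3==0, acc = 59*2+9 = 127
v=-1: not %3==0, acc = 127+1 = 128
v=-1: not %3==0, acc = 128+1 = 129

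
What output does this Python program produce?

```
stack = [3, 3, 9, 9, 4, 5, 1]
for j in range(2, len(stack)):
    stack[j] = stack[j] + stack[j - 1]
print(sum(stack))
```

125

j=2: stack[2] = 9+3 = 12 → [3, 3, 12, 9, 4, 5, 1]
j=3: stack[3] = 9+12 = 21 → [3, 3, 12, 21, 4, 5, 1]
j=4: stack[4] = 4+21 = 25 → [3, 3, 12, 21, 25, 5, 1]
j=5: stack[5] = 5+25 = 30 → [3, 3, 12, 21, 25, 30, 1]
j=6: stack[6] = 1+30 = 31 → [3, 3, 12, 21, 25, 30, 31]
sum = 125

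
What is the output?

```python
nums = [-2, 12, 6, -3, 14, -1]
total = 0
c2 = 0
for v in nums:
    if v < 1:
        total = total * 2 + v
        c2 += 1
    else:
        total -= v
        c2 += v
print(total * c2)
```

v=-2: <1, total = 0*2+(-2) = -2; c2=1
v=12: not <1, total = (-2)-12 = -14; c2=13
v=6: not <1, total = (-14)-6 = -20; c2=19
v=-3: <1, total = (-20)*2+(-3) = -43; c2=20
v=14: not <1, total = (-43)-14 = -57; c2=34
v=-1: <1, total = (-57)*2+(-1) = -115; c2=35
total*c2 = (-115)*35 = -4025

-4025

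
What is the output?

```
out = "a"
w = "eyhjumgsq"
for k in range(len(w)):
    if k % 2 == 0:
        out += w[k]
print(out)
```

k=0: add 'e' → 'ae'
k=1: skip
k=2: add 'h' → 'aeh'
k=3: skip
k=4: add 'u' → 'aehu'
k=5: skip
k=6: add 'g' → 'aehug'
k=7: skip
k=8: add 'q' → 'aehugq'

aehugq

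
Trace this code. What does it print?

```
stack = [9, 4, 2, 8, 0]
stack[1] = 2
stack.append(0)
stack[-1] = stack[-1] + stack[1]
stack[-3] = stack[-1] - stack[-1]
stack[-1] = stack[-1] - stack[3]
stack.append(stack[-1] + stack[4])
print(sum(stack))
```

stack[1] = 2 → [9, 2, 2, 8, 0]
append 0 → [9, 2, 2, 8, 0, 0]
stack[-1] = stack[-1]+stack[1] = 0+2 = 2 → [9, 2, 2, 8, 0, 2]
stack[-3] = stack[-1]-stack[-1] = 2-2 = 0 → [9, 2, 2, 0, 0, 2]
stack[-1] = stack[-1]-stack[3] = 2-0 = 2 → [9, 2, 2, 0, 0, 2]
append stack[-1]+stack[4] = 2+0 = 2 → [9, 2, 2, 0, 0, 2, 2]
sum = 17

17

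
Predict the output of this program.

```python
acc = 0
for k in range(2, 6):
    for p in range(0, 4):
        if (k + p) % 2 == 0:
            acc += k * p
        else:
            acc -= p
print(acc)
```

32

k=2,p=0: even sum, acc = 0+0 = 0
k=2,p=1: odd sum, acc = 0-1 = -1
k=2,p=2: even sum, acc = (-1)+4 = 3
k=2,p=3: odd sum, acc = 3-3 = 0
k=3,p=0: odd sum, acc = 0-0 = 0
k=3,p=1: even sum, acc = 0+3 = 3
k=3,p=2: odd sum, acc = 3-2 = 1
k=3,p=3: even sum, acc = 1+9 = 10
k=4,p=0: even sum, acc = 10+0 = 10
k=4,p=1: odd sum, acc = 10-1 = 9
k=4,p=2: even sum, acc = 9+8 = 17
k=4,p=3: odd sum, acc = 17-3 = 14
k=5,p=0: odd sum, acc = 14-0 = 14
k=5,p=1: even sum, acc = 14+5 = 19
k=5,p=2: odd sum, acc = 19-2 = 17
k=5,p=3: even sum, acc = 17+15 = 32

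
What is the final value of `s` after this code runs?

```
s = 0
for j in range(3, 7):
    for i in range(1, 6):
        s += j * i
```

j=3,i=1: s = 0+3 = 3
j=3,i=2: s = 3+6 = 9
j=3,i=3: s = 9+9 = 18
j=3,i=4: s = 18+12 = 30
j=3,i=5: s = 30+15 = 45
j=4,i=1: s = 45+4 = 49
j=4,i=2: s = 49+8 = 57
j=4,i=3: s = 57+12 = 69
j=4,i=4: s = 69+16 = 85
j=4,i=5: s = 85+20 = 105
j=5,i=1: s = 105+5 = 110
j=5,i=2: s = 110+10 = 120
j=5,i=3: s = 120+15 = 135
j=5,i=4: s = 135+20 = 155
j=5,i=5: s = 155+25 = 180
j=6,i=1: s = 180+6 = 186
j=6,i=2: s = 186+12 = 198
j=6,i=3: s = 198+18 = 216
j=6,i=4: s = 216+24 = 240
j=6,i=5: s = 240+30 = 270

270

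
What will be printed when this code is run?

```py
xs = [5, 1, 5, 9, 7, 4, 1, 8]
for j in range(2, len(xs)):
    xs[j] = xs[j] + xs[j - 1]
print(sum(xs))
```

j=2: xs[2] = 5+1 = 6 → [5, 1, 6, 9, 7, 4, 1, 8]
j=3: xs[3] = 9+6 = 15 → [5, 1, 6, 15, 7, 4, 1, 8]
j=4: xs[4] = 7+15 = 22 → [5, 1, 6, 15, 22, 4, 1, 8]
j=5: xs[5] = 4+22 = 26 → [5, 1, 6, 15, 22, 26, 1, 8]
j=6: xs[6] = 1+26 = 27 → [5, 1, 6, 15, 22, 26, 27, 8]
j=7: xs[7] = 8+27 = 35 → [5, 1, 6, 15, 22, 26, 27, 35]
sum = 137

137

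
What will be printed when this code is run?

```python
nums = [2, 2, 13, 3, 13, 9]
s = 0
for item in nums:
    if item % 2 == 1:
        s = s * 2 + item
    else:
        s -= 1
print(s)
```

119

item=2: not odd, s = 0-1 = -1
item=2: not odd, s = (-1)-1 = -2
item=13: odd, s = (-2)*2+13 = 9
item=3: odd, s = 9*2+3 = 21
item=13: odd, s = 21*2+13 = 55
item=9: odd, s = 55*2+9 = 119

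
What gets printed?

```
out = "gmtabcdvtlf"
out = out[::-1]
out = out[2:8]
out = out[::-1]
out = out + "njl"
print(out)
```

abcdvtnjl

reverse → 'fltvdcbatmg'
slice [2:8] → 'tvdcba'
reverse → 'abcdvt'
+ 'njl' → 'abcdvtnjl'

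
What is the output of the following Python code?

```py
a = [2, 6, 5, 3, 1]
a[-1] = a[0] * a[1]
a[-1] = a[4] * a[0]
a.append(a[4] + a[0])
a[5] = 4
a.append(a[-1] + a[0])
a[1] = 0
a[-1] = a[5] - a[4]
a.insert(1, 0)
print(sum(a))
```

18

a[-1] = a[0]*a[1] = 2*6 = 12 → [2, 6, 5, 3, 12]
a[-1] = a[4]*a[0] = 12*2 = 24 → [2, 6, 5, 3, 24]
append a[4]+a[0] = 24+2 = 26 → [2, 6, 5, 3, 24, 26]
a[5] = 4 → [2, 6, 5, 3, 24, 4]
append a[-1]+a[0] = 4+2 = 6 → [2, 6, 5, 3, 24, 4, 6]
a[1] = 0 → [2, 0, 5, 3, 24, 4, 6]
a[-1] = a[5]-a[4] = 4-24 = -20 → [2, 0, 5, 3, 24, 4, -20]
insert 0 at 1 → [2, 0, 0, 5, 3, 24, 4, -20]
sum = 18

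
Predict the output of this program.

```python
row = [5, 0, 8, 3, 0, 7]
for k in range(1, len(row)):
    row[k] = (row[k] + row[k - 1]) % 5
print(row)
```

k=1: row[1] = (0+5)%5 = 0 → [5, 0, 8, 3, 0, 7]
k=2: row[2] = (8+0)%5 = 3 → [5, 0, 3, 3, 0, 7]
k=3: row[3] = (3+3)%5 = 1 → [5, 0, 3, 1, 0, 7]
k=4: row[4] = (0+1)%5 = 1 → [5, 0, 3, 1, 1, 7]
k=5: row[5] = (7+1)%5 = 3 → [5, 0, 3, 1, 1, 3]

[5, 0, 3, 1, 1, 3]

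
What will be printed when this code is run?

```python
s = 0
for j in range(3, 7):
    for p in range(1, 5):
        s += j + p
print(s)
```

112

j=3,p=1: s = 0+4 = 4
j=3,p=2: s = 4+5 = 9
j=3,p=3: s = 9+6 = 15
j=3,p=4: s = 15+7 = 22
j=4,p=1: s = 22+5 = 27
j=4,p=2: s = 27+6 = 33
j=4,p=3: s = 33+7 = 40
j=4,p=4: s = 40+8 = 48
j=5,p=1: s = 48+6 = 54
j=5,p=2: s = 54+7 = 61
j=5,p=3: s = 61+8 = 69
j=5,p=4: s = 69+9 = 78
j=6,p=1: s = 78+7 = 85
j=6,p=2: s = 85+8 = 93
j=6,p=3: s = 93+9 = 102
j=6,p=4: s = 102+10 = 112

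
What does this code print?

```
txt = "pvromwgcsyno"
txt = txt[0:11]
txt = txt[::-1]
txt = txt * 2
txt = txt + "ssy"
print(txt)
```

slice [0:11] → 'pvromwgcsyn'
reverse → 'nyscgwmorvp'
repeat ×2 → 'nyscgwmorvpnyscgwmorvp'
+ 'ssy' → 'nyscgwmorvpnyscgwmorvpssy'

nyscgwmorvpnyscgwmorvpssy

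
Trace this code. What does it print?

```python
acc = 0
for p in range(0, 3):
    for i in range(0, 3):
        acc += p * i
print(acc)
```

9

p=0,i=0: acc = 0+0 = 0
p=0,i=1: acc = 0+0 = 0
p=0,i=2: acc = 0+0 = 0
p=1,i=0: acc = 0+0 = 0
p=1,i=1: acc = 0+1 = 1
p=1,i=2: acc = 1+2 = 3
p=2,i=0: acc = 3+0 = 3
p=2,i=1: acc = 3+2 = 5
p=2,i=2: acc = 5+4 = 9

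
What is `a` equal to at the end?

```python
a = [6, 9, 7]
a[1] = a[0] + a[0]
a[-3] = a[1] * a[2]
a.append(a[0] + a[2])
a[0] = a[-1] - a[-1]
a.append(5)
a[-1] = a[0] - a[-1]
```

a[1] = a[0]+a[0] = 6+6 = 12 → [6, 12, 7]
a[-3] = a[1]*a[2] = 12*7 = 84 → [84, 12, 7]
append a[0]+a[2] = 84+7 = 91 → [84, 12, 7, 91]
a[0] = a[-1]-a[-1] = 91-91 = 0 → [0, 12, 7, 91]
append 5 → [0, 12, 7, 91, 5]
a[-1] = a[0]-a[-1] = 0-5 = -5 → [0, 12, 7, 91, -5]

[0, 12, 7, 91, -5]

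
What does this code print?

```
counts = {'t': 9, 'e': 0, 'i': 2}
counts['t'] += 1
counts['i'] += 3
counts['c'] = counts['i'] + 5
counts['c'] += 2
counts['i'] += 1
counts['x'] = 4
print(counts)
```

counts['t'] = 9+1 = 10 → {'t': 10, 'e': 0, 'i': 2}
counts['i'] = 2+3 = 5 → {'t': 10, 'e': 0, 'i': 5}
counts['c'] = counts['i']+5 = 10 → {'t': 10, 'e': 0, 'i': 5, 'c': 10}
counts['c'] = 10+2 = 12 → {'t': 10, 'e': 0, 'i': 5, 'c': 12}
counts['i'] = 5+1 = 6 → {'t': 10, 'e': 0, 'i': 6, 'c': 12}
counts['x'] = 4 → {'t': 10, 'e': 0, 'i': 6, 'c': 12, 'x': 4}

{'t': 10, 'e': 0, 'i': 6, 'c': 12, 'x': 4}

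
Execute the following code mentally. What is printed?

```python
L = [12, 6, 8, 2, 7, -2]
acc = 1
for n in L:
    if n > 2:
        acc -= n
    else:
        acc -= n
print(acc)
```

-32

n=12: >2, acc = 1-12 = -11
n=6: >2, acc = (-11)-6 = -17
n=8: >2, acc = (-17)-8 = -25
n=2: not >2, acc = (-25)-2 = -27
n=7: >2, acc = (-27)-7 = -34
n=-2: not >2, acc = (-34)-(-2) = -32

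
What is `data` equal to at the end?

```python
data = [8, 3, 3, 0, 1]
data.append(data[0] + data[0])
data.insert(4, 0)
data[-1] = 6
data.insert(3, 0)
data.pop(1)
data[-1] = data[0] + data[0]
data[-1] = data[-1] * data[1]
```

append data[0]+data[0] = 8+8 = 16 → [8, 3, 3, 0, 1, 16]
insert 0 at 4 → [8, 3, 3, 0, 0, 1, 16]
data[-1] = 6 → [8, 3, 3, 0, 0, 1, 6]
insert 0 at 3 → [8, 3, 3, 0, 0, 0, 1, 6]
pop(1) removes 3 → [8, 3, 0, 0, 0, 1, 6]
data[-1] = data[0]+data[0] = 8+8 = 16 → [8, 3, 0, 0, 0, 1, 16]
data[-1] = data[-1]*data[1] = 16*3 = 48 → [8, 3, 0, 0, 0, 1, 48]

[8, 3, 0, 0, 0, 1, 48]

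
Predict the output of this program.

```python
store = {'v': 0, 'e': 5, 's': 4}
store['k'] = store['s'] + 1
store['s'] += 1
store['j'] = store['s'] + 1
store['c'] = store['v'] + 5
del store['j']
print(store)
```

store['k'] = store['s']+1 = 5 → {'v': 0, 'e': 5, 's': 4, 'k': 5}
store['s'] = 4+1 = 5 → {'v': 0, 'e': 5, 's': 5, 'k': 5}
store['j'] = store['s']+1 = 6 → {'v': 0, 'e': 5, 's': 5, 'k': 5, 'j': 6}
store['c'] = store['v']+5 = 5 → {'v': 0, 'e': 5, 's': 5, 'k': 5, 'j': 6, 'c': 5}
del 'j' → {'v': 0, 'e': 5, 's': 5, 'k': 5, 'c': 5}

{'v': 0, 'e': 5, 's': 5, 'k': 5, 'c': 5}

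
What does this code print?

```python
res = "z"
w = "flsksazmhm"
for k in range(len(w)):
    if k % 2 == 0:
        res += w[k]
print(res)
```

k=0: add 'f' → 'zf'
k=1: skip
k=2: add 's' → 'zfs'
k=3: skip
k=4: add 's' → 'zfss'
k=5: skip
k=6: add 'z' → 'zfssz'
k=7: skip
k=8: add 'h' → 'zfsszh'
k=9: skip

zfsszh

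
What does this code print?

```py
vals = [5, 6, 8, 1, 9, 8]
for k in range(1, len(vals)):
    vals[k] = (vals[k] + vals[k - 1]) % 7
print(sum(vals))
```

k=1: vals[1] = (6+5)%7 = 4 → [5, 4, 8, 1, 9, 8]
k=2: vals[2] = (8+4)%7 = 5 → [5, 4, 5, 1, 9, 8]
k=3: vals[3] = (1+5)%7 = 6 → [5, 4, 5, 6, 9, 8]
k=4: vals[4] = (9+6)%7 = 1 → [5, 4, 5, 6, 1, 8]
k=5: vals[5] = (8+1)%7 = 2 → [5, 4, 5, 6, 1, 2]
sum = 23

23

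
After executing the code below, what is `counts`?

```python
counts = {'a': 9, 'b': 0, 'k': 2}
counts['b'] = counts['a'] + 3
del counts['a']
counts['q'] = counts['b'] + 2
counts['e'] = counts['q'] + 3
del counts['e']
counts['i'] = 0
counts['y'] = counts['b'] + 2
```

{'b': 12, 'k': 2, 'q': 14, 'i': 0, 'y': 14}

counts['b'] = counts['a']+3 = 12 → {'a': 9, 'b': 12, 'k': 2}
del 'a' → {'b': 12, 'k': 2}
counts['q'] = counts['b']+2 = 14 → {'b': 12, 'k': 2, 'q': 14}
counts['e'] = counts['q']+3 = 17 → {'b': 12, 'k': 2, 'q': 14, 'e': 17}
del 'e' → {'b': 12, 'k': 2, 'q': 14}
counts['i'] = 0 → {'b': 12, 'k': 2, 'q': 14, 'i': 0}
counts['y'] = counts['b']+2 = 14 → {'b': 12, 'k': 2, 'q': 14, 'i': 0, 'y': 14}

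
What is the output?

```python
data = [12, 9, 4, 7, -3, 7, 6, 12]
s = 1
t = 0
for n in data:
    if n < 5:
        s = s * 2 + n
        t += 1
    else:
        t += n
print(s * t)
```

495

n=12: not <5; t=12
n=9: not <5; t=21
n=4: <5, s = 1*2+4 = 6; t=22
n=7: not <5; t=29
n=-3: <5, s = 6*2+(-3) = 9; t=30
n=7: not <5; t=37
n=6: not <5; t=43
n=12: not <5; t=55
s*t = 9*55 = 495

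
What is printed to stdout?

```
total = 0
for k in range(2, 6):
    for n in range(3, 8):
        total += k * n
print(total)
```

k=2,n=3: total = 0+6 = 6
k=2,n=4: total = 6+8 = 14
k=2,n=5: total = 14+10 = 24
k=2,n=6: total = 24+12 = 36
k=2,n=7: total = 36+14 = 50
k=3,n=3: total = 50+9 = 59
k=3,n=4: total = 59+12 = 71
k=3,n=5: total = 71+15 = 86
k=3,n=6: total = 86+18 = 104
k=3,n=7: total = 104+21 = 125
k=4,n=3: total = 125+12 = 137
k=4,n=4: total = 137+16 = 153
k=4,n=5: total = 153+20 = 173
k=4,n=6: total = 173+24 = 197
k=4,n=7: total = 197+28 = 225
k=5,n=3: total = 225+15 = 240
k=5,n=4: total = 240+20 = 260
k=5,n=5: total = 260+25 = 285
k=5,n=6: total = 285+30 = 315
k=5,n=7: total = 315+35 = 350

350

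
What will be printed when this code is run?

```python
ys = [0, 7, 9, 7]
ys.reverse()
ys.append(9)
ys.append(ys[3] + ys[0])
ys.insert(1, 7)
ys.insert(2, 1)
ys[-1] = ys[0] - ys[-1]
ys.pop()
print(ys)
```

reverse → [7, 9, 7, 0]
append 9 → [7, 9, 7, 0, 9]
append ys[3]+ys[0] = 0+7 = 7 → [7, 9, 7, 0, 9, 7]
insert 7 at 1 → [7, 7, 9, 7, 0, 9, 7]
insert 1 at 2 → [7, 7, 1, 9, 7, 0, 9, 7]
ys[-1] = ys[0]-ys[-1] = 7-7 = 0 → [7, 7, 1, 9, 7, 0, 9, 0]
pop() removes 0 → [7, 7, 1, 9, 7, 0, 9]

[7, 7, 1, 9, 7, 0, 9]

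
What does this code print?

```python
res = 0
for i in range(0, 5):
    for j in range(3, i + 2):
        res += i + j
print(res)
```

i=2,j=3: res = 0+5 = 5
i=3,j=3: res = 5+6 = 11
i=3,j=4: res = 11+7 = 18
i=4,j=3: res = 18+7 = 25
i=4,j=4: res = 25+8 = 33
i=4,j=5: res = 33+9 = 42

42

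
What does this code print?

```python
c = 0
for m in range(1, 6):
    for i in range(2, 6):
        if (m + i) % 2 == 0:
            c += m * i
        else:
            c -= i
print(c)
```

m=1,i=2: odd sum, c = 0-2 = -2
m=1,i=3: even sum, c = (-2)+3 = 1
m=1,i=4: odd sum, c = 1-4 = -3
m=1,i=5: even sum, c = (-3)+5 = 2
m=2,i=2: even sum, c = 2+4 = 6
m=2,i=3: odd sum, c = 6-3 = 3
m=2,i=4: even sum, c = 3+8 = 11
m=2,i=5: odd sum, c = 11-5 = 6
m=3,i=2: odd sum, c = 6-2 = 4
m=3,i=3: even sum, c = 4+9 = 13
m=3,i=4: odd sum, c = 13-4 = 9
m=3,i=5: even sum, c = 9+15 = 24
m=4,i=2: even sum, c = 24+8 = 32
m=4,i=3: odd sum, c = 32-3 = 29
m=4,i=4: even sum, c = 29+16 = 45
m=4,i=5: odd sum, c = 45-5 = 40
m=5,i=2: odd sum, c = 40-2 = 38
m=5,i=3: even sum, c = 38+15 = 53
m=5,i=4: odd sum, c = 53-4 = 49
m=5,i=5: even sum, c = 49+25 = 74

74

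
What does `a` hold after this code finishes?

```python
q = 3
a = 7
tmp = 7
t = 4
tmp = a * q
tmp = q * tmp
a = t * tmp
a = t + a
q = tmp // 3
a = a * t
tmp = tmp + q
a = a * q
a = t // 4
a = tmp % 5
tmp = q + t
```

tmp = 7*3 = 21
tmp = 3*21 = 63
a = 4*63 = 252
a = 4+252 = 256
q = 63//3 = 21
a = 256*4 = 1024
tmp = 63+21 = 84
a = 1024*21 = 21504
a = 4//4 = 1
a = 84%5 = 4
tmp = 21+4 = 25

4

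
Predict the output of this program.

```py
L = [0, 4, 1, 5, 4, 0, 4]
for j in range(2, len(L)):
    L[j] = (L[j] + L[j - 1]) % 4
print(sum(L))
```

j=2: L[2] = (1+4)%4 = 1 → [0, 4, 1, 5, 4, 0, 4]
j=3: L[3] = (5+1)%4 = 2 → [0, 4, 1, 2, 4, 0, 4]
j=4: L[4] = (4+2)%4 = 2 → [0, 4, 1, 2, 2, 0, 4]
j=5: L[5] = (0+2)%4 = 2 → [0, 4, 1, 2, 2, 2, 4]
j=6: L[6] = (4+2)%4 = 2 → [0, 4, 1, 2, 2, 2, 2]
sum = 13

13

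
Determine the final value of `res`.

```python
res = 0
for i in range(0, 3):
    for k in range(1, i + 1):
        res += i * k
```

i=1,k=1: res = 0+1 = 1
i=2,k=1: res = 1+2 = 3
i=2,k=2: res = 3+4 = 7

7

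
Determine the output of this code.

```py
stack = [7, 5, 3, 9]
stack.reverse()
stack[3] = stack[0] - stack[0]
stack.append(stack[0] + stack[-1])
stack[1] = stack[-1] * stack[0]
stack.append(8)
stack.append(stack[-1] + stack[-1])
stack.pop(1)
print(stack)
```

reverse → [9, 3, 5, 7]
stack[3] = stack[0]-stack[0] = 9-9 = 0 → [9, 3, 5, 0]
append stack[0]+stack[-1] = 9+0 = 9 → [9, 3, 5, 0, 9]
stack[1] = stack[-1]*stack[0] = 9*9 = 81 → [9, 81, 5, 0, 9]
append 8 → [9, 81, 5, 0, 9, 8]
append stack[-1]+stack[-1] = 8+8 = 16 → [9, 81, 5, 0, 9, 8, 16]
pop(1) removes 81 → [9, 5, 0, 9, 8, 16]

[9, 5, 0, 9, 8, 16]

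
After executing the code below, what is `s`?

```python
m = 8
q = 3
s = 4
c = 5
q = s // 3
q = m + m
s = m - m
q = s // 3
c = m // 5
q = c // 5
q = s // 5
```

q = 4//3 = 1
q = 8+8 = 16
s = 8-8 = 0
q = 0//3 = 0
c = 8//5 = 1
q = 1//5 = 0
q = 0//5 = 0

0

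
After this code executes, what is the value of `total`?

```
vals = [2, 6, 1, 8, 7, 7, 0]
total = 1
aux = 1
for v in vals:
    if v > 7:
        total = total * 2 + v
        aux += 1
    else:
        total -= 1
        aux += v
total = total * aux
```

v=2: not >7, total = 1-1 = 0; aux=3
v=6: not >7, total = 0-1 = -1; aux=9
v=1: not >7, total = (-1)-1 = -2; aux=10
v=8: >7, total = (-2)*2+8 = 4; aux=11
v=7: not >7, total = 4-1 = 3; aux=18
v=7: not >7, total = 3-1 = 2; aux=25
v=0: not >7, total = 2-1 = 1; aux=25
total*aux = 1*25 = 25

25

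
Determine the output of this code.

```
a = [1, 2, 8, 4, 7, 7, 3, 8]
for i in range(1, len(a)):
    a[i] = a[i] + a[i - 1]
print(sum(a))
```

i=1: a[1] = 2+1 = 3 → [1, 3, 8, 4, 7, 7, 3, 8]
i=2: a[2] = 8+3 = 11 → [1, 3, 11, 4, 7, 7, 3, 8]
i=3: a[3] = 4+11 = 15 → [1, 3, 11, 15, 7, 7, 3, 8]
i=4: a[4] = 7+15 = 22 → [1, 3, 11, 15, 22, 7, 3, 8]
i=5: a[5] = 7+22 = 29 → [1, 3, 11, 15, 22, 29, 3, 8]
i=6: a[6] = 3+29 = 32 → [1, 3, 11, 15, 22, 29, 32, 8]
i=7: a[7] = 8+32 = 40 → [1, 3, 11, 15, 22, 29, 32, 40]
sum = 153

153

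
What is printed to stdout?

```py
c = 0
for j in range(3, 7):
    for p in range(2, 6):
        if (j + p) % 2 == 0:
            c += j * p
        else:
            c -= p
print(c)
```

j=3,p=2: odd sum, c = 0-2 = -2
j=3,p=3: even sum, c = (-2)+9 = 7
j=3,p=4: odd sum, c = 7-4 = 3
j=3,p=5: even sum, c = 3+15 = 18
j=4,p=2: even sum, c = 18+8 = 26
j=4,p=3: odd sum, c = 26-3 = 23
j=4,p=4: even sum, c = 23+16 = 39
j=4,p=5: odd sum, c = 39-5 = 34
j=5,p=2: odd sum, c = 34-2 = 32
j=5,p=3: even sum, c = 32+15 = 47
j=5,p=4: odd sum, c = 47-4 = 43
j=5,p=5: even sum, c = 43+25 = 68
j=6,p=2: even sum, c = 68+12 = 80
j=6,p=3: odd sum, c = 80-3 = 77
j=6,p=4: even sum, c = 77+24 = 101
j=6,p=5: odd sum, c = 101-5 = 96

96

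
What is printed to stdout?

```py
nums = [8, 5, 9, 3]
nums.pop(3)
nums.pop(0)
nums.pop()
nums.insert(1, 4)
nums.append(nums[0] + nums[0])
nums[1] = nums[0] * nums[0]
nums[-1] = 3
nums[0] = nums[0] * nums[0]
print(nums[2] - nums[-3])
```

pop(3) removes 3 → [8, 5, 9]
pop(0) removes 8 → [5, 9]
pop() removes 9 → [5]
insert 4 at 1 → [5, 4]
append nums[0]+nums[0] = 5+5 = 10 → [5, 4, 10]
nums[1] = nums[0]*nums[0] = 5*5 = 25 → [5, 25, 10]
nums[-1] = 3 → [5, 25, 3]
nums[0] = nums[0]*nums[0] = 5*5 = 25 → [25, 25, 3]
nums[2]-nums[-3] = 3-25 = -22

-22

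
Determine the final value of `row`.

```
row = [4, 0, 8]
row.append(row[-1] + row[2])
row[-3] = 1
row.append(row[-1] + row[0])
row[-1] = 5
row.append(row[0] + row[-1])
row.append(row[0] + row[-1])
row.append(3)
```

append row[-1]+row[2] = 8+8 = 16 → [4, 0, 8, 16]
row[-3] = 1 → [4, 1, 8, 16]
append row[-1]+row[0] = 16+4 = 20 → [4, 1, 8, 16, 20]
row[-1] = 5 → [4, 1, 8, 16, 5]
append row[0]+row[-1] = 4+5 = 9 → [4, 1, 8, 16, 5, 9]
append row[0]+row[-1] = 4+9 = 13 → [4, 1, 8, 16, 5, 9, 13]
append 3 → [4, 1, 8, 16, 5, 9, 13, 3]

[4, 1, 8, 16, 5, 9, 13, 3]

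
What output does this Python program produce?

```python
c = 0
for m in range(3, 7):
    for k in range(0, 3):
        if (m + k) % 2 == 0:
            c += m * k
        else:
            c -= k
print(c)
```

22

m=3,k=0: odd sum, c = 0-0 = 0
m=3,k=1: even sum, c = 0+3 = 3
m=3,k=2: odd sum, c = 3-2 = 1
m=4,k=0: even sum, c = 1+0 = 1
m=4,k=1: odd sum, c = 1-1 = 0
m=4,k=2: even sum, c = 0+8 = 8
m=5,k=0: odd sum, c = 8-0 = 8
m=5,k=1: even sum, c = 8+5 = 13
m=5,k=2: odd sum, c = 13-2 = 11
m=6,k=0: even sum, c = 11+0 = 11
m=6,k=1: odd sum, c = 11-1 = 10
m=6,k=2: even sum, c = 10+12 = 22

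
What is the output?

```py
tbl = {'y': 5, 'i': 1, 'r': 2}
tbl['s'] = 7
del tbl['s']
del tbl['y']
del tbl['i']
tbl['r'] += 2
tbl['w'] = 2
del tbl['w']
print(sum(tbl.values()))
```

4

tbl['s'] = 7 → {'y': 5, 'i': 1, 'r': 2, 's': 7}
del 's' → {'y': 5, 'i': 1, 'r': 2}
del 'y' → {'i': 1, 'r': 2}
del 'i' → {'r': 2}
tbl['r'] = 2+2 = 4 → {'r': 4}
tbl['w'] = 2 → {'r': 4, 'w': 2}
del 'w' → {'r': 4}
sum of values = 4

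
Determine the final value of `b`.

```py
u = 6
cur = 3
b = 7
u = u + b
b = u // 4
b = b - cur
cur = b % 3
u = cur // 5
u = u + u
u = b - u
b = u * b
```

0

u = 6+7 = 13
b = 13//4 = 3
b = 3-3 = 0
cur = 0%3 = 0
u = 0//5 = 0
u = 0+0 = 0
u = 0-0 = 0
b = 0*0 = 0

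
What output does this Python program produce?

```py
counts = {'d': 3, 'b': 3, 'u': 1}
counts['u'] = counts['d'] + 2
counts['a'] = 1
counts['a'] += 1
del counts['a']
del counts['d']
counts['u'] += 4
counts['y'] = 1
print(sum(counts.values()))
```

counts['u'] = counts['d']+2 = 5 → {'d': 3, 'b': 3, 'u': 5}
counts['a'] = 1 → {'d': 3, 'b': 3, 'u': 5, 'a': 1}
counts['a'] = 1+1 = 2 → {'d': 3, 'b': 3, 'u': 5, 'a': 2}
del 'a' → {'d': 3, 'b': 3, 'u': 5}
del 'd' → {'b': 3, 'u': 5}
counts['u'] = 5+4 = 9 → {'b': 3, 'u': 9}
counts['y'] = 1 → {'b': 3, 'u': 9, 'y': 1}
sum of values = 13

13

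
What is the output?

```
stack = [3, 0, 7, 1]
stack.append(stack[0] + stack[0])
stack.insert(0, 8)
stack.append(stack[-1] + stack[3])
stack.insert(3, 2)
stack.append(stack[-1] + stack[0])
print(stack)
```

[8, 3, 0, 2, 7, 1, 6, 13, 21]

append stack[0]+stack[0] = 3+3 = 6 → [3, 0, 7, 1, 6]
insert 8 at 0 → [8, 3, 0, 7, 1, 6]
append stack[-1]+stack[3] = 6+7 = 13 → [8, 3, 0, 7, 1, 6, 13]
insert 2 at 3 → [8, 3, 0, 2, 7, 1, 6, 13]
append stack[-1]+stack[0] = 13+8 = 21 → [8, 3, 0, 2, 7, 1, 6, 13, 21]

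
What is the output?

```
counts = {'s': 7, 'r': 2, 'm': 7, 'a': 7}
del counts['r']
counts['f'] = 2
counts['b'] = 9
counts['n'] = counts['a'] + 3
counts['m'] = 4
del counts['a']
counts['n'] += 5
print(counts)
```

del 'r' → {'s': 7, 'm': 7, 'a': 7}
counts['f'] = 2 → {'s': 7, 'm': 7, 'a': 7, 'f': 2}
counts['b'] = 9 → {'s': 7, 'm': 7, 'a': 7, 'f': 2, 'b': 9}
counts['n'] = counts['a']+3 = 10 → {'s': 7, 'm': 7, 'a': 7, 'f': 2, 'b': 9, 'n': 10}
counts['m'] = 4 → {'s': 7, 'm': 4, 'a': 7, 'f': 2, 'b': 9, 'n': 10}
del 'a' → {'s': 7, 'm': 4, 'f': 2, 'b': 9, 'n': 10}
counts['n'] = 10+5 = 15 → {'s': 7, 'm': 4, 'f': 2, 'b': 9, 'n': 15}

{'s': 7, 'm': 4, 'f': 2, 'b': 9, 'n': 15}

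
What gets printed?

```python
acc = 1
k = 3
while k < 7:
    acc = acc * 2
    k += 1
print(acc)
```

16

k=3: acc = 1*2 = 2
k=4: acc = 2*2 = 4
k=5: acc = 4*2 = 8
k=6: acc = 8*2 = 16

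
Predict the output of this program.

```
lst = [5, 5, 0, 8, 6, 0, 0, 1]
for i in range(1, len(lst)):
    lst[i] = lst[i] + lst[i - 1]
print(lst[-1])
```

i=1: lst[1] = 5+5 = 10 → [5, 10, 0, 8, 6, 0, 0, 1]
i=2: lst[2] = 0+10 = 10 → [5, 10, 10, 8, 6, 0, 0, 1]
i=3: lst[3] = 8+10 = 18 → [5, 10, 10, 18, 6, 0, 0, 1]
i=4: lst[4] = 6+18 = 24 → [5, 10, 10, 18, 24, 0, 0, 1]
i=5: lst[5] = 0+24 = 24 → [5, 10, 10, 18, 24, 24, 0, 1]
i=6: lst[6] = 0+24 = 24 → [5, 10, 10, 18, 24, 24, 24, 1]
i=7: lst[7] = 1+24 = 25 → [5, 10, 10, 18, 24, 24, 24, 25]

25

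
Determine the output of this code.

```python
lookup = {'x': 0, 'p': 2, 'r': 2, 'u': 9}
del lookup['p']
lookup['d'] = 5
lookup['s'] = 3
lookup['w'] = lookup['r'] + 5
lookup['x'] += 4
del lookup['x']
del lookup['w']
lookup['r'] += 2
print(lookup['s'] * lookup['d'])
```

del 'p' → {'x': 0, 'r': 2, 'u': 9}
lookup['d'] = 5 → {'x': 0, 'r': 2, 'u': 9, 'd': 5}
lookup['s'] = 3 → {'x': 0, 'r': 2, 'u': 9, 'd': 5, 's': 3}
lookup['w'] = lookup['r']+5 = 7 → {'x': 0, 'r': 2, 'u': 9, 'd': 5, 's': 3, 'w': 7}
lookup['x'] = 0+4 = 4 → {'x': 4, 'r': 2, 'u': 9, 'd': 5, 's': 3, 'w': 7}
del 'x' → {'r': 2, 'u': 9, 'd': 5, 's': 3, 'w': 7}
del 'w' → {'r': 2, 'u': 9, 'd': 5, 's': 3}
lookup['r'] = 2+2 = 4 → {'r': 4, 'u': 9, 'd': 5, 's': 3}
lookup['s']*lookup['d'] = 3*5 = 15

15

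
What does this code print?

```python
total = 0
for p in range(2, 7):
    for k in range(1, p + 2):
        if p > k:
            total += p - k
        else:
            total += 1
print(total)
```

p=2,k=1: 2>1, total = 0+1 = 1
p=2,k=2: not 2>2, total = 1+1 = 2
p=2,k=3: not 2>3, total = 2+1 = 3
p=3,k=1: 3>1, total = 3+2 = 5
p=3,k=2: 3>2, total = 5+1 = 6
p=3,k=3: not 3>3, total = 6+1 = 7
p=3,k=4: not 3>4, total = 7+1 = 8
p=4,k=1: 4>1, total = 8+3 = 11
p=4,k=2: 4>2, total = 11+2 = 13
p=4,k=3: 4>3, total = 13+1 = 14
p=4,k=4: not 4>4, total = 14+1 = 15
p=4,k=5: not 4>5, total = 15+1 = 16
p=5,k=1: 5>1, total = 16+4 = 20
p=5,k=2: 5>2, total = 20+3 = 23
p=5,k=3: 5>3, total = 23+2 = 25
p=5,k=4: 5>4, total = 25+1 = 26
p=5,k=5: not 5>5, total = 26+1 = 27
p=5,k=6: not 5>6, total = 27+1 = 28
p=6,k=1: 6>1, total = 28+5 = 33
p=6,k=2: 6>2, total = 33+4 = 37
p=6,k=3: 6>3, total = 37+3 = 40
p=6,k=4: 6>4, total = 40+2 = 42
p=6,k=5: 6>5, total = 42+1 = 43
p=6,k=6: not 6>6, total = 43+1 = 44
p=6,k=7: not 6>7, total = 44+1 = 45

45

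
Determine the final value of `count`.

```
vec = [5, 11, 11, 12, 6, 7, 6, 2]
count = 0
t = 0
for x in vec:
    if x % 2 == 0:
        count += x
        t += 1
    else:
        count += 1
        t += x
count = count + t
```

68

x=5: not even, count = 0+1 = 1; t=5
x=11: not even, count = 1+1 = 2; t=16
x=11: not even, count = 2+1 = 3; t=27
x=12: even, count = 3+12 = 15; t=28
x=6: even, count = 15+6 = 21; t=29
x=7: not even, count = 21+1 = 22; t=36
x=6: even, count = 22+6 = 28; t=37
x=2: even, count = 28+2 = 30; t=38
count+t = 30+38 = 68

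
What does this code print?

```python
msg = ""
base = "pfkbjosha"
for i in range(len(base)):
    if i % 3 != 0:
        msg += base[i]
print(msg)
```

fkjoha

i=0: skip
i=1: add 'f' → 'f'
i=2: add 'k' → 'fk'
i=3: skip
i=4: add 'j' → 'fkj'
i=5: add 'o' → 'fkjo'
i=6: skip
i=7: add 'h' → 'fkjoh'
i=8: add 'a' → 'fkjoha'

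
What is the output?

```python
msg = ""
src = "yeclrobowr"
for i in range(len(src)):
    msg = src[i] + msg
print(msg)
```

i=0: prepend 'y' → 'y'
i=1: prepend 'e' → 'ey'
i=2: prepend 'c' → 'cey'
i=3: prepend 'l' → 'lcey'
i=4: prepend 'r' → 'rlcey'
i=5: prepend 'o' → 'orlcey'
i=6: prepend 'b' → 'borlcey'
i=7: prepend 'o' → 'oborlcey'
i=8: prepend 'w' → 'woborlcey'
i=9: prepend 'r' → 'rwoborlcey'

rwoborlcey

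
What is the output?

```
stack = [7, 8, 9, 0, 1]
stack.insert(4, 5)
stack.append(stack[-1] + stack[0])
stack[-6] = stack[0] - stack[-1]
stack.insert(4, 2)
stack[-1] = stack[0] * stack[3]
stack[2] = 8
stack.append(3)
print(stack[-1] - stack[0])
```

insert 5 at 4 → [7, 8, 9, 0, 5, 1]
append stack[-1]+stack[0] = 1+7 = 8 → [7, 8, 9, 0, 5, 1, 8]
stack[-6] = stack[0]-stack[-1] = 7-8 = -1 → [7, -1, 9, 0, 5, 1, 8]
insert 2 at 4 → [7, -1, 9, 0, 2, 5, 1, 8]
stack[-1] = stack[0]*stack[3] = 7*0 = 0 → [7, -1, 9, 0, 2, 5, 1, 0]
stack[2] = 8 → [7, -1, 8, 0, 2, 5, 1, 0]
append 3 → [7, -1, 8, 0, 2, 5, 1, 0, 3]
stack[-1]-stack[0] = 3-7 = -4

-4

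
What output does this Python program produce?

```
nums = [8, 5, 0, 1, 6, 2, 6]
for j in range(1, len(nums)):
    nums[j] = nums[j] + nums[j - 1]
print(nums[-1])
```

28

j=1: nums[1] = 5+8 = 13 → [8, 13, 0, 1, 6, 2, 6]
j=2: nums[2] = 0+13 = 13 → [8, 13, 13, 1, 6, 2, 6]
j=3: nums[3] = 1+13 = 14 → [8, 13, 13, 14, 6, 2, 6]
j=4: nums[4] = 6+14 = 20 → [8, 13, 13, 14, 20, 2, 6]
j=5: nums[5] = 2+20 = 22 → [8, 13, 13, 14, 20, 22, 6]
j=6: nums[6] = 6+22 = 28 → [8, 13, 13, 14, 20, 22, 28]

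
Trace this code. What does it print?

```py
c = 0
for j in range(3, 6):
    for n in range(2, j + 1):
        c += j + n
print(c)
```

66

j=3,n=2: c = 0+5 = 5
j=3,n=3: c = 5+6 = 11
j=4,n=2: c = 11+6 = 17
j=4,n=3: c = 17+7 = 24
j=4,n=4: c = 24+8 = 32
j=5,n=2: c = 32+7 = 39
j=5,n=3: c = 39+8 = 47
j=5,n=4: c = 47+9 = 56
j=5,n=5: c = 56+10 = 66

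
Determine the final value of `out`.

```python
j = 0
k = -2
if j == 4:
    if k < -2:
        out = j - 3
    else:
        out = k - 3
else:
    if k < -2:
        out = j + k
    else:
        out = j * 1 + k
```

j=0, k=-2
j == 4 is False; k < -2 is False
→ out = j * 1 + k = -2

-2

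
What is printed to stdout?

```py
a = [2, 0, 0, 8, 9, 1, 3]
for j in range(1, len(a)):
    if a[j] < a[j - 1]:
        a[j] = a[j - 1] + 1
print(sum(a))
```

j=1: 0<2, a[1] = 2+1 = 3 → [2, 3, 0, 8, 9, 1, 3]
j=2: 0<3, a[2] = 3+1 = 4 → [2, 3, 4, 8, 9, 1, 3]
j=3: 8>=4, unchanged → [2, 3, 4, 8, 9, 1, 3]
j=4: 9>=8, unchanged → [2, 3, 4, 8, 9, 1, 3]
j=5: 1<9, a[5] = 9+1 = 10 → [2, 3, 4, 8, 9, 10, 3]
j=6: 3<10, a[6] = 10+1 = 11 → [2, 3, 4, 8, 9, 10, 11]
sum = 47

47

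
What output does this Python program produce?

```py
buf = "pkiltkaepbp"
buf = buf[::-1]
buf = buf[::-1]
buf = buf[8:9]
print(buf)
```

reverse → 'pbpeaktlikp'
reverse → 'pkiltkaepbp'
slice [8:9] → 'p'

p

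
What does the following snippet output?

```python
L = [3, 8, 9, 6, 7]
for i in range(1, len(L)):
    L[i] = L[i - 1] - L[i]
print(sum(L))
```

-63

i=1: L[1] = 3-8 = -5 → [3, -5, 9, 6, 7]
i=2: L[2] = (-5)-9 = -14 → [3, -5, -14, 6, 7]
i=3: L[3] = (-14)-6 = -20 → [3, -5, -14, -20, 7]
i=4: L[4] = (-20)-7 = -27 → [3, -5, -14, -20, -27]
sum = -63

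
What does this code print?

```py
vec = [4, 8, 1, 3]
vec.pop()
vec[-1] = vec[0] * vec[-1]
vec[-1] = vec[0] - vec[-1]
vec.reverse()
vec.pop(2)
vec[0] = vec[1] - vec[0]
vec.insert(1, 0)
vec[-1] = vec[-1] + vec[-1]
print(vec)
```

pop() removes 3 → [4, 8, 1]
vec[-1] = vec[0]*vec[-1] = 4*1 = 4 → [4, 8, 4]
vec[-1] = vec[0]-vec[-1] = 4-4 = 0 → [4, 8, 0]
reverse → [0, 8, 4]
pop(2) removes 4 → [0, 8]
vec[0] = vec[1]-vec[0] = 8-0 = 8 → [8, 8]
insert 0 at 1 → [8, 0, 8]
vec[-1] = vec[-1]+vec[-1] = 8+8 = 16 → [8, 0, 16]

[8, 0, 16]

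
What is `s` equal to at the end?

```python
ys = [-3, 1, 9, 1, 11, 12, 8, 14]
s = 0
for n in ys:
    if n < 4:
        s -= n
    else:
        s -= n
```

n=-3: <4, s = 0-(-3) = 3
n=1: <4, s = 3-1 = 2
n=9: not <4, s = 2-9 = -7
n=1: <4, s = (-7)-1 = -8
n=11: not <4, s = (-8)-11 = -19
n=12: not <4, s = (-19)-12 = -31
n=8: not <4, s = (-31)-8 = -39
n=14: not <4, s = (-39)-14 = -53

-53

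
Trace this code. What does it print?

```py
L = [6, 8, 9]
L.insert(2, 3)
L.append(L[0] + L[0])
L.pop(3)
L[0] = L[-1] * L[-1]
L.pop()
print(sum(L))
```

155

insert 3 at 2 → [6, 8, 3, 9]
append L[0]+L[0] = 6+6 = 12 → [6, 8, 3, 9, 12]
pop(3) removes 9 → [6, 8, 3, 12]
L[0] = L[-1]*L[-1] = 12*12 = 144 → [144, 8, 3, 12]
pop() removes 12 → [144, 8, 3]
sum = 155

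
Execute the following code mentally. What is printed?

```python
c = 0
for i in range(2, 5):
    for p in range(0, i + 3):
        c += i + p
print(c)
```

102

i=2,p=0: c = 0+2 = 2
i=2,p=1: c = 2+3 = 5
i=2,p=2: c = 5+4 = 9
i=2,p=3: c = 9+5 = 14
i=2,p=4: c = 14+6 = 20
i=3,p=0: c = 20+3 = 23
i=3,p=1: c = 23+4 = 27
i=3,p=2: c = 27+5 = 32
i=3,p=3: c = 32+6 = 38
i=3,p=4: c = 38+7 = 45
i=3,p=5: c = 45+8 = 53
i=4,p=0: c = 53+4 = 57
i=4,p=1: c = 57+5 = 62
i=4,p=2: c = 62+6 = 68
i=4,p=3: c = 68+7 = 75
i=4,p=4: c = 75+8 = 83
i=4,p=5: c = 83+9 = 92
i=4,p=6: c = 92+10 = 102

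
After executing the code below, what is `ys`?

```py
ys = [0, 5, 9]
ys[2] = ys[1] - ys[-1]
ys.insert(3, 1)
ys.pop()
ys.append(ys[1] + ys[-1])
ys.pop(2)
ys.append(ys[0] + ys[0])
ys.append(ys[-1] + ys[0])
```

ys[2] = ys[1]-ys[-1] = 5-9 = -4 → [0, 5, -4]
insert 1 at 3 → [0, 5, -4, 1]
pop() removes 1 → [0, 5, -4]
append ys[1]+ys[-1] = 5+(-4) = 1 → [0, 5, -4, 1]
pop(2) removes -4 → [0, 5, 1]
append ys[0]+ys[0] = 0+0 = 0 → [0, 5, 1, 0]
append ys[-1]+ys[0] = 0+0 = 0 → [0, 5, 1, 0, 0]

[0, 5, 1, 0, 0]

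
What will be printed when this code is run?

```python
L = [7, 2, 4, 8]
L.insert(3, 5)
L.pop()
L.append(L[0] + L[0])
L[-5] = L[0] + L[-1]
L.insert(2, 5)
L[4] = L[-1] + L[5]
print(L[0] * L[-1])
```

294

insert 5 at 3 → [7, 2, 4, 5, 8]
pop() removes 8 → [7, 2, 4, 5]
append L[0]+L[0] = 7+7 = 14 → [7, 2, 4, 5, 14]
L[-5] = L[0]+L[-1] = 7+14 = 21 → [21, 2, 4, 5, 14]
insert 5 at 2 → [21, 2, 5, 4, 5, 14]
L[4] = L[-1]+L[5] = 14+14 = 28 → [21, 2, 5, 4, 28, 14]
L[0]*L[-1] = 21*14 = 294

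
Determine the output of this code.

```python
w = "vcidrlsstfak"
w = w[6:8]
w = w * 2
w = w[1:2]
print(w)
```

slice [6:8] → 'ss'
repeat ×2 → 'ssss'
slice [1:2] → 's'

s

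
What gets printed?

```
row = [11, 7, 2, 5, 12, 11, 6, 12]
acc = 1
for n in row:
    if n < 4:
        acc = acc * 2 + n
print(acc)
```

4

n=11: not <4
n=7: not <4
n=2: <4, acc = 1*2+2 = 4
n=5: not <4
n=12: not <4
n=11: not <4
n=6: not <4
n=12: not <4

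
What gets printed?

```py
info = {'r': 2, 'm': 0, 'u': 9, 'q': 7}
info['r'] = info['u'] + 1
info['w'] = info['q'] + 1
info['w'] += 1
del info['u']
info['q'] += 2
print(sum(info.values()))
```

info['r'] = info['u']+1 = 10 → {'r': 10, 'm': 0, 'u': 9, 'q': 7}
info['w'] = info['q']+1 = 8 → {'r': 10, 'm': 0, 'u': 9, 'q': 7, 'w': 8}
info['w'] = 8+1 = 9 → {'r': 10, 'm': 0, 'u': 9, 'q': 7, 'w': 9}
del 'u' → {'r': 10, 'm': 0, 'q': 7, 'w': 9}
info['q'] = 7+2 = 9 → {'r': 10, 'm': 0, 'q': 9, 'w': 9}
sum of values = 28

28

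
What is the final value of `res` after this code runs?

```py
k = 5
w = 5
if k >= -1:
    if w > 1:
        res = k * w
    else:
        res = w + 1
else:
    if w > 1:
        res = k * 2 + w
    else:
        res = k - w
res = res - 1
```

k=5, w=5
k >= -1 is True; w > 1 is True
→ res = k * w = 25
res = 25-1 = 24

24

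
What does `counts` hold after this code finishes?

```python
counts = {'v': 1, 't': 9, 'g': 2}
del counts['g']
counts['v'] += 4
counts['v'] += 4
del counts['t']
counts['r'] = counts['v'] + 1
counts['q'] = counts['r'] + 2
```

{'v': 9, 'r': 10, 'q': 12}

del 'g' → {'v': 1, 't': 9}
counts['v'] = 1+4 = 5 → {'v': 5, 't': 9}
counts['v'] = 5+4 = 9 → {'v': 9, 't': 9}
del 't' → {'v': 9}
counts['r'] = counts['v']+1 = 10 → {'v': 9, 'r': 10}
counts['q'] = counts['r']+2 = 12 → {'v': 9, 'r': 10, 'q': 12}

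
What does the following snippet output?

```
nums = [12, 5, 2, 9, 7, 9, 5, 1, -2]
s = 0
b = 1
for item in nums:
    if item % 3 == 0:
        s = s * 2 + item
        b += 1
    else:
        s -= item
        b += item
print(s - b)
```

item=12: %3==0, s = 0*2+12 = 12; b=2
item=5: not %3==0, s = 12-5 = 7; b=7
item=2: not %3==0, s = 7-2 = 5; b=9
item=9: %3==0, s = 5*2+9 = 19; b=10
item=7: not %3==0, s = 19-7 = 12; b=17
item=9: %3==0, s = 12*2+9 = 33; b=18
item=5: not %3==0, s = 33-5 = 28; b=23
item=1: not %3==0, s = 28-1 = 27; b=24
item=-2: not %3==0, s = 27-(-2) = 29; b=22
s-b = 29-22 = 7

7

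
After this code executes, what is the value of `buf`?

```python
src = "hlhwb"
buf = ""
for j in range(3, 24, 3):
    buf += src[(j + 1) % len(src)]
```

j=3: add src[4]='b' → 'b'
j=6: add src[2]='h' → 'bh'
j=9: add src[0]='h' → 'bhh'
j=12: add src[3]='w' → 'bhhw'
j=15: add src[1]='l' → 'bhhwl'
j=18: add src[4]='b' → 'bhhwlb'
j=21: add src[2]='h' → 'bhhwlbh'

'bhhwlbh'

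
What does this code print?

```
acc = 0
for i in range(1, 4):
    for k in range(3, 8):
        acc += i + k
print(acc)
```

105

i=1,k=3: acc = 0+4 = 4
i=1,k=4: acc = 4+5 = 9
i=1,k=5: acc = 9+6 = 15
i=1,k=6: acc = 15+7 = 22
i=1,k=7: acc = 22+8 = 30
i=2,k=3: acc = 30+5 = 35
i=2,k=4: acc = 35+6 = 41
i=2,k=5: acc = 41+7 = 48
i=2,k=6: acc = 48+8 = 56
i=2,k=7: acc = 56+9 = 65
i=3,k=3: acc = 65+6 = 71
i=3,k=4: acc = 71+7 = 78
i=3,k=5: acc = 78+8 = 86
i=3,k=6: acc = 86+9 = 95
i=3,k=7: acc = 95+10 = 105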